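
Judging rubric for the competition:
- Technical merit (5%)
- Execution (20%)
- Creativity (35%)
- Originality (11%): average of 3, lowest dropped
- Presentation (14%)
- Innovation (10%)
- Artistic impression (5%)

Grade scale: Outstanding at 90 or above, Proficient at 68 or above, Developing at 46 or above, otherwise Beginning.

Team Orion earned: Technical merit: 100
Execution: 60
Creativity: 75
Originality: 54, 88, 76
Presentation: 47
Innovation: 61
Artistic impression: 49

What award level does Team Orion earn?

Originality: drop 54 → average of remaining 2 = 164/2 = 82
Weighted total:
  Technical merit 100 × 0.05 = 5
  Execution 60 × 0.2 = 12
  Creativity 75 × 0.35 = 26.25
  Originality 82 × 0.11 = 9.02
  Presentation 47 × 0.14 = 6.58
  Innovation 61 × 0.1 = 6.1
  Artistic impression 49 × 0.05 = 2.45
Sum = 67.4
67.4 is ≥ 46 and < 68 → Developing

Developing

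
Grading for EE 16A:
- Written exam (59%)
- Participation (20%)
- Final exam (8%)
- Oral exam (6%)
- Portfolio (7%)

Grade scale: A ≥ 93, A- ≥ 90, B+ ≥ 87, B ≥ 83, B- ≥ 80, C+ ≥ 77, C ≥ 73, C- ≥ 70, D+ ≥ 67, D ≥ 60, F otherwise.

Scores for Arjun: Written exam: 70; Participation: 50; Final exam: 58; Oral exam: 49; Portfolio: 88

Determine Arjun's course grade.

D

Weighted total:
  Written exam 70 × 0.59 = 41.3
  Participation 50 × 0.2 = 10
  Final exam 58 × 0.08 = 4.64
  Oral exam 49 × 0.06 = 2.94
  Portfolio 88 × 0.07 = 6.16
Sum = 65.04
65.04 is ≥ 60 and < 67 → D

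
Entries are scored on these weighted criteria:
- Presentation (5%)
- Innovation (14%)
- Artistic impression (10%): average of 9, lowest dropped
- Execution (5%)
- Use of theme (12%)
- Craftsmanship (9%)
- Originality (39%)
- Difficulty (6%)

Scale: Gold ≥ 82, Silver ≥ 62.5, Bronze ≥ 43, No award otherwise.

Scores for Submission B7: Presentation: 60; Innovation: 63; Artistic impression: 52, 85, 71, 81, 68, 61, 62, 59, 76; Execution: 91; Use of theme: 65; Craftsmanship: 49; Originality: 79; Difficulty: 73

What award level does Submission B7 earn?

Artistic impression: drop 52 → average of remaining 8 = 563/8 = 70.375
Weighted total:
  Presentation 60 × 0.05 = 3
  Innovation 63 × 0.14 = 8.82
  Artistic impression 70.375 × 0.1 = 7.0375
  Execution 91 × 0.05 = 4.55
  Use of theme 65 × 0.12 = 7.8
  Craftsmanship 49 × 0.09 = 4.41
  Originality 79 × 0.39 = 30.81
  Difficulty 73 × 0.06 = 4.38
Sum = 70.8075
70.8075 is ≥ 62.5 and < 82 → Silver

Silver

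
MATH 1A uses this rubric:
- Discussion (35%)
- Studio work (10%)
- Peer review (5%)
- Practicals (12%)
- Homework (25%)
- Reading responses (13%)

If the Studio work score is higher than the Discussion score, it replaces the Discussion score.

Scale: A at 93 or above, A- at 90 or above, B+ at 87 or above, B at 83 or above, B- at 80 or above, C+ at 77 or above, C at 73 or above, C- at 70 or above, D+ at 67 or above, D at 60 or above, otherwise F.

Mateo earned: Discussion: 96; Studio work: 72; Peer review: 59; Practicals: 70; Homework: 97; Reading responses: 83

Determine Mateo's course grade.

B+

Studio work (72) ≤ Discussion (96), so Discussion stays at 96.
Weighted total:
  Discussion 96 × 0.35 = 33.6
  Studio work 72 × 0.1 = 7.2
  Peer review 59 × 0.05 = 2.95
  Practicals 70 × 0.12 = 8.4
  Homework 97 × 0.25 = 24.25
  Reading responses 83 × 0.13 = 10.79
Sum = 87.19
87.19 is ≥ 87 and < 90 → B+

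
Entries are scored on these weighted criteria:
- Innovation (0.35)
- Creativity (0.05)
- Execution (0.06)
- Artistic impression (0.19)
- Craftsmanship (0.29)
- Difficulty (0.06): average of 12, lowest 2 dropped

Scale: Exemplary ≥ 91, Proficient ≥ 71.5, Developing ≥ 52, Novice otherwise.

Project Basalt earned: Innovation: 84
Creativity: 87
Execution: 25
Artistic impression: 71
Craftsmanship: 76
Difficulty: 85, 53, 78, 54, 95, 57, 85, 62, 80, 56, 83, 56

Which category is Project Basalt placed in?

Difficulty: drop 53, 54 → average of remaining 10 = 737/10 = 73.7
Weighted total:
  Innovation 84 × 0.35 = 29.4
  Creativity 87 × 0.05 = 4.35
  Execution 25 × 0.06 = 1.5
  Artistic impression 71 × 0.19 = 13.49
  Craftsmanship 76 × 0.29 = 22.04
  Difficulty 73.7 × 0.06 = 4.422
Sum = 75.202
75.202 is ≥ 71.5 and < 91 → Proficient

Proficient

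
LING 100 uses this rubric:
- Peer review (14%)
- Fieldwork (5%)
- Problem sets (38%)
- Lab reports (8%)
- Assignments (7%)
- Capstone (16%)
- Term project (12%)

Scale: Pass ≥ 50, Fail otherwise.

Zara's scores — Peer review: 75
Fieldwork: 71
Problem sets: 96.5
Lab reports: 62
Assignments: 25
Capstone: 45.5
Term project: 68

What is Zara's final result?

Weighted total:
  Peer review 75 × 0.14 = 10.5
  Fieldwork 71 × 0.05 = 3.55
  Problem sets 96.5 × 0.38 = 36.67
  Lab reports 62 × 0.08 = 4.96
  Assignments 25 × 0.07 = 1.75
  Capstone 45.5 × 0.16 = 7.28
  Term project 68 × 0.12 = 8.16
Sum = 72.87
72.87 ≥ 50 → Pass

Pass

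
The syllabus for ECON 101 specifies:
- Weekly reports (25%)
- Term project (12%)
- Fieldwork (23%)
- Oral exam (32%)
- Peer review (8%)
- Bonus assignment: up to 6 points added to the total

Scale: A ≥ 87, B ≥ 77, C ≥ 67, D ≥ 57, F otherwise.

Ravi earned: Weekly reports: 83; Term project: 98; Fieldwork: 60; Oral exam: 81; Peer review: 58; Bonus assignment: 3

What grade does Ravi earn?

Weighted total:
  Weekly reports 83 × 0.25 = 20.75
  Term project 98 × 0.12 = 11.76
  Fieldwork 60 × 0.23 = 13.8
  Oral exam 81 × 0.32 = 25.92
  Peer review 58 × 0.08 = 4.64
Sum = 76.87
Bonus assignment: 76.87 + 3 = 79.87
79.87 is ≥ 77 and < 87 → B

B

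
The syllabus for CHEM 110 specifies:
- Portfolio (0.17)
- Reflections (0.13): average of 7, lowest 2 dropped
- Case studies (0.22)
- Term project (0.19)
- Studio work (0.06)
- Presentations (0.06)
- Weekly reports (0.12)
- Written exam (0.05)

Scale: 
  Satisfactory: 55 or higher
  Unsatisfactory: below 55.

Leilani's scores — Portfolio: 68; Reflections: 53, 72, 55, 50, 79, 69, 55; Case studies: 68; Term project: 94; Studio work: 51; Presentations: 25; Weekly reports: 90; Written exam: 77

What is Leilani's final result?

Satisfactory

Reflections: drop 50, 53 → average of remaining 5 = 330/5 = 66
Weighted total:
  Portfolio 68 × 0.17 = 11.56
  Reflections 66 × 0.13 = 8.58
  Case studies 68 × 0.22 = 14.96
  Term project 94 × 0.19 = 17.86
  Studio work 51 × 0.06 = 3.06
  Presentations 25 × 0.06 = 1.5
  Weekly reports 90 × 0.12 = 10.8
  Written exam 77 × 0.05 = 3.85
Sum = 72.17
72.17 ≥ 55 → Satisfactory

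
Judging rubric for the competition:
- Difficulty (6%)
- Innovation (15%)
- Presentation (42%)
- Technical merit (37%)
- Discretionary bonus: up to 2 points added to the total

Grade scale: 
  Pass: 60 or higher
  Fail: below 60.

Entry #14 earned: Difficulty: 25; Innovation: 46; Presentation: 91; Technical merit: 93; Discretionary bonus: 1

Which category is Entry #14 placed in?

Weighted total:
  Difficulty 25 × 0.06 = 1.5
  Innovation 46 × 0.15 = 6.9
  Presentation 91 × 0.42 = 38.22
  Technical merit 93 × 0.37 = 34.41
Sum = 81.03
Discretionary bonus: 81.03 + 1 = 82.03
82.03 ≥ 60 → Pass

Pass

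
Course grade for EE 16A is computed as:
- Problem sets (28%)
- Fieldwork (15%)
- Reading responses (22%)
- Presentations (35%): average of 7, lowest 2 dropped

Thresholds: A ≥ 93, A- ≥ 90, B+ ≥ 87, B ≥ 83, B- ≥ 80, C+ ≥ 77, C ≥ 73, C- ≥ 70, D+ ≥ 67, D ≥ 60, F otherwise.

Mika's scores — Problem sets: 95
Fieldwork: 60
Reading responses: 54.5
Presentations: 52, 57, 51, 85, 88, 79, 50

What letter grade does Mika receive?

C-

Presentations: drop 50, 51 → average of remaining 5 = 361/5 = 72.2
Weighted total:
  Problem sets 95 × 0.28 = 26.6
  Fieldwork 60 × 0.15 = 9
  Reading responses 54.5 × 0.22 = 11.99
  Presentations 72.2 × 0.35 = 25.27
Sum = 72.86
72.86 is ≥ 70 and < 73 → C-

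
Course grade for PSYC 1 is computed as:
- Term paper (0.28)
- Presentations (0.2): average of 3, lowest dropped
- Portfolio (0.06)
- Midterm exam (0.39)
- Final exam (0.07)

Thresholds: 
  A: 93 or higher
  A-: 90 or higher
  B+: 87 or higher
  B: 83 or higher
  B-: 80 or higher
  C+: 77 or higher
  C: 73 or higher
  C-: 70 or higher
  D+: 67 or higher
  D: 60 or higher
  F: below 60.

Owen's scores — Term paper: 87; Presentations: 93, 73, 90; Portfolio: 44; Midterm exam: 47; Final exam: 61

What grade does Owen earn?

Presentations: drop 73 → average of remaining 2 = 183/2 = 91.5
Weighted total:
  Term paper 87 × 0.28 = 24.36
  Presentations 91.5 × 0.2 = 18.3
  Portfolio 44 × 0.06 = 2.64
  Midterm exam 47 × 0.39 = 18.33
  Final exam 61 × 0.07 = 4.27
Sum = 67.9
67.9 is ≥ 67 and < 70 → D+

D+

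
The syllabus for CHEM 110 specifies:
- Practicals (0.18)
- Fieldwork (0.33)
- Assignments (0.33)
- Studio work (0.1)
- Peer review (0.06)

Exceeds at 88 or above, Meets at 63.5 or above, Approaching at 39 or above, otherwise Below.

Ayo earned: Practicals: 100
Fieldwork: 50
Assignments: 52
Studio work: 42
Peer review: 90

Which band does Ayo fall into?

Approaching

Weighted total:
  Practicals 100 × 0.18 = 18
  Fieldwork 50 × 0.33 = 16.5
  Assignments 52 × 0.33 = 17.16
  Studio work 42 × 0.1 = 4.2
  Peer review 90 × 0.06 = 5.4
Sum = 61.26
61.26 is ≥ 39 and < 63.5 → Approaching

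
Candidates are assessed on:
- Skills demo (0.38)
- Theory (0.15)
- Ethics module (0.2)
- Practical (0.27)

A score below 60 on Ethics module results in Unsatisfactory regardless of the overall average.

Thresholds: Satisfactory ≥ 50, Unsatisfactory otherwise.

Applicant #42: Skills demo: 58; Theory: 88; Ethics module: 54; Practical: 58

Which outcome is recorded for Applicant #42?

Ethics module score 54 < 60: minimum not met.
Weighted total:
  Skills demo 58 × 0.38 = 22.04
  Theory 88 × 0.15 = 13.2
  Ethics module 54 × 0.2 = 10.8
  Practical 58 × 0.27 = 15.66
Sum = 61.7
Because the Ethics module minimum was not met, the result is Unsatisfactory.

Unsatisfactory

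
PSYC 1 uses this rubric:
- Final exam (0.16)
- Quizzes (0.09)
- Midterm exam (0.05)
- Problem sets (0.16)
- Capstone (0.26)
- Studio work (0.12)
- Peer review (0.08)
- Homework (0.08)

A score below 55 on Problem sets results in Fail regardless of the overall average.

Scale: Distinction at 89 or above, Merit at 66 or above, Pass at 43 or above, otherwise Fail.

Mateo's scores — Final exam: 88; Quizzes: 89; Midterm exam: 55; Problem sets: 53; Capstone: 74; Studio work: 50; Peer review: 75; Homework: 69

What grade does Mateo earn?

Problem sets score 53 < 55: minimum not met.
Weighted total:
  Final exam 88 × 0.16 = 14.08
  Quizzes 89 × 0.09 = 8.01
  Midterm exam 55 × 0.05 = 2.75
  Problem sets 53 × 0.16 = 8.48
  Capstone 74 × 0.26 = 19.24
  Studio work 50 × 0.12 = 6
  Peer review 75 × 0.08 = 6
  Homework 69 × 0.08 = 5.52
Sum = 70.08
Because the Problem sets minimum was not met, the result is Fail.

Fail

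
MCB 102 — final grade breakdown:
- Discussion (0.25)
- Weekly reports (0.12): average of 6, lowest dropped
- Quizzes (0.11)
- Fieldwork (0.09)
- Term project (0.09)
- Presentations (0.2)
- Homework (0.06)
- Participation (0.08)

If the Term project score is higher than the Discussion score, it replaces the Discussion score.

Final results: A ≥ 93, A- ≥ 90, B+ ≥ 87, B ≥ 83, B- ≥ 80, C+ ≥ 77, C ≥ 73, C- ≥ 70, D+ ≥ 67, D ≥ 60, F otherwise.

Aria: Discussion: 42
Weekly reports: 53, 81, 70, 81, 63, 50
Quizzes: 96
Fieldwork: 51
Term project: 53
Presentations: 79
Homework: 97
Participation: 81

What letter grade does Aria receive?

D+

Weekly reports: drop 50 → average of remaining 5 = 348/5 = 69.6
Term project (53) > Discussion (42), so Discussion counts as 53.
Weighted total:
  Discussion 53 × 0.25 = 13.25
  Weekly reports 69.6 × 0.12 = 8.352
  Quizzes 96 × 0.11 = 10.56
  Fieldwork 51 × 0.09 = 4.59
  Term project 53 × 0.09 = 4.77
  Presentations 79 × 0.2 = 15.8
  Homework 97 × 0.06 = 5.82
  Participation 81 × 0.08 = 6.48
Sum = 69.622
69.622 is ≥ 67 and < 70 → D+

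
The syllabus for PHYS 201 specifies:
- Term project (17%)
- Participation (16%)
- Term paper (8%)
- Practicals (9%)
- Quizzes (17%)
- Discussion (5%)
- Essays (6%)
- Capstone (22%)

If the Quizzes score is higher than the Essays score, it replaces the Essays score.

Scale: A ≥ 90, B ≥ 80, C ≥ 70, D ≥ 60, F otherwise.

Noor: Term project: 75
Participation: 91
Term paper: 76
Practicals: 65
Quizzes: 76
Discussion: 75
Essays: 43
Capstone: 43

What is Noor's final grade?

Quizzes (76) > Essays (43), so Essays counts as 76.
Weighted total:
  Term project 75 × 0.17 = 12.75
  Participation 91 × 0.16 = 14.56
  Term paper 76 × 0.08 = 6.08
  Practicals 65 × 0.09 = 5.85
  Quizzes 76 × 0.17 = 12.92
  Discussion 75 × 0.05 = 3.75
  Essays 76 × 0.06 = 4.56
  Capstone 43 × 0.22 = 9.46
Sum = 69.93
69.93 is ≥ 60 and < 70 → D

D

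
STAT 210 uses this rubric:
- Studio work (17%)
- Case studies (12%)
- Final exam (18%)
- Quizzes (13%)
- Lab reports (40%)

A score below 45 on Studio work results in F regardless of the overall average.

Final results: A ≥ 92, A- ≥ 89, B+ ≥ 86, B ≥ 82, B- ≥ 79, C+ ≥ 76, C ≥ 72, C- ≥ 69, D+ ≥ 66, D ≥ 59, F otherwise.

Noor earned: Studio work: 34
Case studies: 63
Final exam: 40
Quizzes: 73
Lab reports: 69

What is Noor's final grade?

F

Studio work score 34 < 45: minimum not met.
Weighted total:
  Studio work 34 × 0.17 = 5.78
  Case studies 63 × 0.12 = 7.56
  Final exam 40 × 0.18 = 7.2
  Quizzes 73 × 0.13 = 9.49
  Lab reports 69 × 0.4 = 27.6
Sum = 57.63
Because the Studio work minimum was not met, the result is F.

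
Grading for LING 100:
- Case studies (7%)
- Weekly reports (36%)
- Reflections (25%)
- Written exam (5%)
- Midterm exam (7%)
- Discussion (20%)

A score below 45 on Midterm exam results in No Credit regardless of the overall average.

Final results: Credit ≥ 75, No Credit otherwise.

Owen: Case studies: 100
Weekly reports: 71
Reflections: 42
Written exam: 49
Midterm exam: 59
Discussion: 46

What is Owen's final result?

No Credit

Midterm exam score 59 ≥ 45: minimum met.
Weighted total:
  Case studies 100 × 0.07 = 7
  Weekly reports 71 × 0.36 = 25.56
  Reflections 42 × 0.25 = 10.5
  Written exam 49 × 0.05 = 2.45
  Midterm exam 59 × 0.07 = 4.13
  Discussion 46 × 0.2 = 9.2
Sum = 58.84
58.84 < 75 → No Credit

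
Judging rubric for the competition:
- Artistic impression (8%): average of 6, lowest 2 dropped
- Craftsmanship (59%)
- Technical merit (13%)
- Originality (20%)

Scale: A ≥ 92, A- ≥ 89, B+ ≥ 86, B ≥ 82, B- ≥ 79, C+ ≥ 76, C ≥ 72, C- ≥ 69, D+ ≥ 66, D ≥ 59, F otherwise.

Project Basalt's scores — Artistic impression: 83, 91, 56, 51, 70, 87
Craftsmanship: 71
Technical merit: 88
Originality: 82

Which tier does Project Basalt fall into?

C+

Artistic impression: drop 51, 56 → average of remaining 4 = 331/4 = 82.75
Weighted total:
  Artistic impression 82.75 × 0.08 = 6.62
  Craftsmanship 71 × 0.59 = 41.89
  Technical merit 88 × 0.13 = 11.44
  Originality 82 × 0.2 = 16.4
Sum = 76.35
76.35 is ≥ 76 and < 79 → C+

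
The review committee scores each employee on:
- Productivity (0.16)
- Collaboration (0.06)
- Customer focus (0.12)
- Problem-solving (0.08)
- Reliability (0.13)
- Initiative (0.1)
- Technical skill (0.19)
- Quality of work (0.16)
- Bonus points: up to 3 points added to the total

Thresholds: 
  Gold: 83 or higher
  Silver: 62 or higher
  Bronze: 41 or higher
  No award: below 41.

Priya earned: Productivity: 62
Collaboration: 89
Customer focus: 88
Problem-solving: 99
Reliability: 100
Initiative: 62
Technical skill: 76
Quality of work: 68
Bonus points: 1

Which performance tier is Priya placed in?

Weighted total:
  Productivity 62 × 0.16 = 9.92
  Collaboration 89 × 0.06 = 5.34
  Customer focus 88 × 0.12 = 10.56
  Problem-solving 99 × 0.08 = 7.92
  Reliability 100 × 0.13 = 13
  Initiative 62 × 0.1 = 6.2
  Technical skill 76 × 0.19 = 14.44
  Quality of work 68 × 0.16 = 10.88
Sum = 78.26
Bonus points: 78.26 + 1 = 79.26
79.26 is ≥ 62 and < 83 → Silver

Silver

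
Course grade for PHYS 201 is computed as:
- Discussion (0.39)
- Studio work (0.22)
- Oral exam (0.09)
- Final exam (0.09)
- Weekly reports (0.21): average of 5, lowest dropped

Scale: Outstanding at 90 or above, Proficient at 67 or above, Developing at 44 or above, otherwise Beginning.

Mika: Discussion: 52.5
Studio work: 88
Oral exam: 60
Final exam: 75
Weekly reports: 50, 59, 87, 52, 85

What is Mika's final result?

Developing

Weekly reports: drop 50 → average of remaining 4 = 283/4 = 70.75
Weighted total:
  Discussion 52.5 × 0.39 = 20.475
  Studio work 88 × 0.22 = 19.36
  Oral exam 60 × 0.09 = 5.4
  Final exam 75 × 0.09 = 6.75
  Weekly reports 70.75 × 0.21 = 14.8575
Sum = 66.8425
66.8425 is ≥ 44 and < 67 → Developing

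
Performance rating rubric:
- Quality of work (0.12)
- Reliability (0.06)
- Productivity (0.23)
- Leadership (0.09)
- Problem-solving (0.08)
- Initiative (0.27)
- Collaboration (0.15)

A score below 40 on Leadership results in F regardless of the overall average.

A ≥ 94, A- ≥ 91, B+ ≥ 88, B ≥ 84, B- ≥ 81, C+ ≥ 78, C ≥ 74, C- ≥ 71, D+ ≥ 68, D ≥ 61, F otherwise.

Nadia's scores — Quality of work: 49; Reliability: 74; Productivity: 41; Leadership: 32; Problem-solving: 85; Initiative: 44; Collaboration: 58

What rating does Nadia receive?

F

Leadership score 32 < 40: minimum not met.
Weighted total:
  Quality of work 49 × 0.12 = 5.88
  Reliability 74 × 0.06 = 4.44
  Productivity 41 × 0.23 = 9.43
  Leadership 32 × 0.09 = 2.88
  Problem-solving 85 × 0.08 = 6.8
  Initiative 44 × 0.27 = 11.88
  Collaboration 58 × 0.15 = 8.7
Sum = 50.01
Because the Leadership minimum was not met, the result is F.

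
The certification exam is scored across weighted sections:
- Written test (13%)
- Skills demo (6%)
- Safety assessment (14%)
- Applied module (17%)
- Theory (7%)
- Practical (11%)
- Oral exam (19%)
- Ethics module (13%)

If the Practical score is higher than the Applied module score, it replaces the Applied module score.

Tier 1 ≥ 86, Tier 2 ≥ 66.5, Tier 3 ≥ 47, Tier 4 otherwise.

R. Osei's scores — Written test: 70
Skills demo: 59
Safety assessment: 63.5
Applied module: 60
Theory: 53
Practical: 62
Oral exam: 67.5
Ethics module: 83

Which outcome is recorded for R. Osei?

Tier 3

Practical (62) > Applied module (60), so Applied module counts as 62.
Weighted total:
  Written test 70 × 0.13 = 9.1
  Skills demo 59 × 0.06 = 3.54
  Safety assessment 63.5 × 0.14 = 8.89
  Applied module 62 × 0.17 = 10.54
  Theory 53 × 0.07 = 3.71
  Practical 62 × 0.11 = 6.82
  Oral exam 67.5 × 0.19 = 12.825
  Ethics module 83 × 0.13 = 10.79
Sum = 66.215
66.215 is ≥ 47 and < 66.5 → Tier 3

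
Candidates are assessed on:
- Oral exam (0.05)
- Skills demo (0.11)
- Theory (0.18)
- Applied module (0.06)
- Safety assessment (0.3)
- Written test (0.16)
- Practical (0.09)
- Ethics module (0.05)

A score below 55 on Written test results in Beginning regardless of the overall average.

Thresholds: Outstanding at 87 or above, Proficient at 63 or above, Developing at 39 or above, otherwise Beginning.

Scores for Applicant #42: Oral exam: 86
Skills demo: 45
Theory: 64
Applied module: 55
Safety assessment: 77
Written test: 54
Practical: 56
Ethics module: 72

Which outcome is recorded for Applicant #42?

Beginning

Written test score 54 < 55: minimum not met.
Weighted total:
  Oral exam 86 × 0.05 = 4.3
  Skills demo 45 × 0.11 = 4.95
  Theory 64 × 0.18 = 11.52
  Applied module 55 × 0.06 = 3.3
  Safety assessment 77 × 0.3 = 23.1
  Written test 54 × 0.16 = 8.64
  Practical 56 × 0.09 = 5.04
  Ethics module 72 × 0.05 = 3.6
Sum = 64.45
Because the Written test minimum was not met, the result is Beginning.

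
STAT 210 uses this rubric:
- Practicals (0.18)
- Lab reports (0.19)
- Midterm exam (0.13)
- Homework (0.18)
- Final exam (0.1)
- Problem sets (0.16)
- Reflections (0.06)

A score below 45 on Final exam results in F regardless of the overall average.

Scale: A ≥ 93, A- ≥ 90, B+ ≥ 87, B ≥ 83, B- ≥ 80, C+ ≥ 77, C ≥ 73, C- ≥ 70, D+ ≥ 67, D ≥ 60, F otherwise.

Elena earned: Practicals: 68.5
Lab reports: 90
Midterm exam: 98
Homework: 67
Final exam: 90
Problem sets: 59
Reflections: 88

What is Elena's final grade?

C+

Final exam score 90 ≥ 45: minimum met.
Weighted total:
  Practicals 68.5 × 0.18 = 12.33
  Lab reports 90 × 0.19 = 17.1
  Midterm exam 98 × 0.13 = 12.74
  Homework 67 × 0.18 = 12.06
  Final exam 90 × 0.1 = 9
  Problem sets 59 × 0.16 = 9.44
  Reflections 88 × 0.06 = 5.28
Sum = 77.95
77.95 is ≥ 77 and < 80 → C+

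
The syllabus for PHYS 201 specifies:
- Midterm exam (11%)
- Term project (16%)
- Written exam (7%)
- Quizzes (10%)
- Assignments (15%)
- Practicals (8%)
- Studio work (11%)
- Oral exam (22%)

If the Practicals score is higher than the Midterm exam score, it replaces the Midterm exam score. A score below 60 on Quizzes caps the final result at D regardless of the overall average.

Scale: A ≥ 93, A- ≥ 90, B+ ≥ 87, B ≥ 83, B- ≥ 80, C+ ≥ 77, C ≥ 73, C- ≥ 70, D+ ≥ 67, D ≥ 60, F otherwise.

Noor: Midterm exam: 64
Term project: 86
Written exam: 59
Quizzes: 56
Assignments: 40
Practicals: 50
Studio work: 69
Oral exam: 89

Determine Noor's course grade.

D

Practicals (50) ≤ Midterm exam (64), so Midterm exam stays at 64.
Quizzes score 56 < 60: minimum not met.
Weighted total:
  Midterm exam 64 × 0.11 = 7.04
  Term project 86 × 0.16 = 13.76
  Written exam 59 × 0.07 = 4.13
  Quizzes 56 × 0.1 = 5.6
  Assignments 40 × 0.15 = 6
  Practicals 50 × 0.08 = 4
  Studio work 69 × 0.11 = 7.59
  Oral exam 89 × 0.22 = 19.58
Sum = 67.7
67.7 would be D+; cap at D applies → D.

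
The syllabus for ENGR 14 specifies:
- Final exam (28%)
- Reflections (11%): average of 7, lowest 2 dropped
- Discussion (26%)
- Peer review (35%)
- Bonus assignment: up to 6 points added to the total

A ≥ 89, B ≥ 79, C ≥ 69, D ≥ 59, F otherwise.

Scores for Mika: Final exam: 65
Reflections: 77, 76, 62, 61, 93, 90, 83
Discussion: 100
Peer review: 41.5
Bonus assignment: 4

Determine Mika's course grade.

Reflections: drop 61, 62 → average of remaining 5 = 419/5 = 83.8
Weighted total:
  Final exam 65 × 0.28 = 18.2
  Reflections 83.8 × 0.11 = 9.218
  Discussion 100 × 0.26 = 26
  Peer review 41.5 × 0.35 = 14.525
Sum = 67.943
Bonus assignment: 67.943 + 4 = 71.943
71.943 is ≥ 69 and < 79 → C

C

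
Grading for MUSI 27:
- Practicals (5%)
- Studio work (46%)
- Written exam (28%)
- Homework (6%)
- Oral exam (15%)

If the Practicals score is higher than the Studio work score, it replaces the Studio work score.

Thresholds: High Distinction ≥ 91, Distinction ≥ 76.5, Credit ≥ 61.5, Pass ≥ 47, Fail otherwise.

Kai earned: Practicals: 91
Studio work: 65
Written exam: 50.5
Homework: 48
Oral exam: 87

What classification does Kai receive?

Credit

Practicals (91) > Studio work (65), so Studio work counts as 91.
Weighted total:
  Practicals 91 × 0.05 = 4.55
  Studio work 91 × 0.46 = 41.86
  Written exam 50.5 × 0.28 = 14.14
  Homework 48 × 0.06 = 2.88
  Oral exam 87 × 0.15 = 13.05
Sum = 76.48
76.48 is ≥ 61.5 and < 76.5 → Credit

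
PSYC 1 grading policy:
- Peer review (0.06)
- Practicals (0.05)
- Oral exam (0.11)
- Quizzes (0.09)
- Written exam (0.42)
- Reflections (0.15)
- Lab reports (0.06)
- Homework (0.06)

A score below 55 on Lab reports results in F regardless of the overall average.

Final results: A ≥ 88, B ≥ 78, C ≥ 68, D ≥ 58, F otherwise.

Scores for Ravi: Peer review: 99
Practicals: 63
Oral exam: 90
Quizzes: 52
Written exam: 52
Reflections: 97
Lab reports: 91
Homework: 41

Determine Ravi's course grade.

Lab reports score 91 ≥ 55: minimum met.
Weighted total:
  Peer review 99 × 0.06 = 5.94
  Practicals 63 × 0.05 = 3.15
  Oral exam 90 × 0.11 = 9.9
  Quizzes 52 × 0.09 = 4.68
  Written exam 52 × 0.42 = 21.84
  Reflections 97 × 0.15 = 14.55
  Lab reports 91 × 0.06 = 5.46
  Homework 41 × 0.06 = 2.46
Sum = 67.98
67.98 is ≥ 58 and < 68 → D

D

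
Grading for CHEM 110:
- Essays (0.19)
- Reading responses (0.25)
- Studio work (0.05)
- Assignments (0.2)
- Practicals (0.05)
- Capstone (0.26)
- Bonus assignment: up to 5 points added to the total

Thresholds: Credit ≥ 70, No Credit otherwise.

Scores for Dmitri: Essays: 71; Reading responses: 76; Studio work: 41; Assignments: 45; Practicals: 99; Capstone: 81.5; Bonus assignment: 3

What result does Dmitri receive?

Weighted total:
  Essays 71 × 0.19 = 13.49
  Reading responses 76 × 0.25 = 19
  Studio work 41 × 0.05 = 2.05
  Assignments 45 × 0.2 = 9
  Practicals 99 × 0.05 = 4.95
  Capstone 81.5 × 0.26 = 21.19
Sum = 69.68
Bonus assignment: 69.68 + 3 = 72.68
72.68 ≥ 70 → Credit

Credit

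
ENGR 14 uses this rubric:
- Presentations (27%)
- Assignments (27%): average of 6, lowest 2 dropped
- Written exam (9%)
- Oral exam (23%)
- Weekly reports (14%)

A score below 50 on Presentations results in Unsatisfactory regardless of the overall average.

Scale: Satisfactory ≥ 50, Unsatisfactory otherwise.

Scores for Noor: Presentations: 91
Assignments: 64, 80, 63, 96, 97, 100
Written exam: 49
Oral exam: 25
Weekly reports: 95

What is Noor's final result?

Satisfactory

Assignments: drop 63, 64 → average of remaining 4 = 373/4 = 93.25
Presentations score 91 ≥ 50: minimum met.
Weighted total:
  Presentations 91 × 0.27 = 24.57
  Assignments 93.25 × 0.27 = 25.1775
  Written exam 49 × 0.09 = 4.41
  Oral exam 25 × 0.23 = 5.75
  Weekly reports 95 × 0.14 = 13.3
Sum = 73.2075
73.2075 ≥ 50 → Satisfactory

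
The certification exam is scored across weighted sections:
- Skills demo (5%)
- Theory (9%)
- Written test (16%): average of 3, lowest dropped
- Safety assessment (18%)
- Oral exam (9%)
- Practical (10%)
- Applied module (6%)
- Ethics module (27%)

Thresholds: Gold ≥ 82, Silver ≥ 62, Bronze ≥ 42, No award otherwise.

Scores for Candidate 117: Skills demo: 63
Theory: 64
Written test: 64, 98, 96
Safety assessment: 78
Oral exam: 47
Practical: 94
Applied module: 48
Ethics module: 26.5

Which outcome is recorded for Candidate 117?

Silver

Written test: drop 64 → average of remaining 2 = 194/2 = 97
Weighted total:
  Skills demo 63 × 0.05 = 3.15
  Theory 64 × 0.09 = 5.76
  Written test 97 × 0.16 = 15.52
  Safety assessment 78 × 0.18 = 14.04
  Oral exam 47 × 0.09 = 4.23
  Practical 94 × 0.1 = 9.4
  Applied module 48 × 0.06 = 2.88
  Ethics module 26.5 × 0.27 = 7.155
Sum = 62.135
62.135 is ≥ 62 and < 82 → Silver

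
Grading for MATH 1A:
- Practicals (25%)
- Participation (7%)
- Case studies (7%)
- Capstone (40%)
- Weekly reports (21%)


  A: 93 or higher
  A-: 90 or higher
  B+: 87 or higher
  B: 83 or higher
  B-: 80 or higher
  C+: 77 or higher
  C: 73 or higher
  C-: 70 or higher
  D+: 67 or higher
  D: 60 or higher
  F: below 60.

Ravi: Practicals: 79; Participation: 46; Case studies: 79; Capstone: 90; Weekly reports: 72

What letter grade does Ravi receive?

Weighted total:
  Practicals 79 × 0.25 = 19.75
  Participation 46 × 0.07 = 3.22
  Case studies 79 × 0.07 = 5.53
  Capstone 90 × 0.4 = 36
  Weekly reports 72 × 0.21 = 15.12
Sum = 79.62
79.62 is ≥ 77 and < 80 → C+

C+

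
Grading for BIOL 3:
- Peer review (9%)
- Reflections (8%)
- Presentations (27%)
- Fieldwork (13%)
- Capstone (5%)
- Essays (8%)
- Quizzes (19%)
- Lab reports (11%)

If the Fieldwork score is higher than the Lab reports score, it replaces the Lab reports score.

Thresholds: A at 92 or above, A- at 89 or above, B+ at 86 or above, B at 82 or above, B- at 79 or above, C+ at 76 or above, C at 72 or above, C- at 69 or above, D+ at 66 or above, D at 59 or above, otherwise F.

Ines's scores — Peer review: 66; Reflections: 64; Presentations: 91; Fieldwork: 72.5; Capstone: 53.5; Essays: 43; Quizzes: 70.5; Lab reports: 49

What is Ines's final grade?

Fieldwork (72.5) > Lab reports (49), so Lab reports counts as 72.5.
Weighted total:
  Peer review 66 × 0.09 = 5.94
  Reflections 64 × 0.08 = 5.12
  Presentations 91 × 0.27 = 24.57
  Fieldwork 72.5 × 0.13 = 9.425
  Capstone 53.5 × 0.05 = 2.675
  Essays 43 × 0.08 = 3.44
  Quizzes 70.5 × 0.19 = 13.395
  Lab reports 72.5 × 0.11 = 7.975
Sum = 72.54
72.54 is ≥ 72 and < 76 → C

C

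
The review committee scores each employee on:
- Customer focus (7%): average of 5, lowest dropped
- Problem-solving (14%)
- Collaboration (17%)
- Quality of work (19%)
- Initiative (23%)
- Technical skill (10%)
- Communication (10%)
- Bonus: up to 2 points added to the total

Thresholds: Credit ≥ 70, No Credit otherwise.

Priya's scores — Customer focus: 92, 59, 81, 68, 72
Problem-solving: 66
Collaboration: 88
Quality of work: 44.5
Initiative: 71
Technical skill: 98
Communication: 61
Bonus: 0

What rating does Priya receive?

Credit

Customer focus: drop 59 → average of remaining 4 = 313/4 = 78.25
Weighted total:
  Customer focus 78.25 × 0.07 = 5.4775
  Problem-solving 66 × 0.14 = 9.24
  Collaboration 88 × 0.17 = 14.96
  Quality of work 44.5 × 0.19 = 8.455
  Initiative 71 × 0.23 = 16.33
  Technical skill 98 × 0.1 = 9.8
  Communication 61 × 0.1 = 6.1
Sum = 70.3625
Bonus: 70.3625 + 0 = 70.3625
70.3625 ≥ 70 → Credit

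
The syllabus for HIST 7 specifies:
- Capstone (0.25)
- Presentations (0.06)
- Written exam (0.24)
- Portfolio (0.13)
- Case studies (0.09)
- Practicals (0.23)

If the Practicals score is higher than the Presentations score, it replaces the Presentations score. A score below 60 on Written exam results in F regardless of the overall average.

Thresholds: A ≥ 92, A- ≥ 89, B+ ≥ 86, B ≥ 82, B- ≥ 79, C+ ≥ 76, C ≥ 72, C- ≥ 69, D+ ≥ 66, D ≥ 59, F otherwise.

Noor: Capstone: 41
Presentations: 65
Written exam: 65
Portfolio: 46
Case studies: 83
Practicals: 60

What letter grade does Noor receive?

Practicals (60) ≤ Presentations (65), so Presentations stays at 65.
Written exam score 65 ≥ 60: minimum met.
Weighted total:
  Capstone 41 × 0.25 = 10.25
  Presentations 65 × 0.06 = 3.9
  Written exam 65 × 0.24 = 15.6
  Portfolio 46 × 0.13 = 5.98
  Case studies 83 × 0.09 = 7.47
  Practicals 60 × 0.23 = 13.8
Sum = 57
57 < 59 → F

F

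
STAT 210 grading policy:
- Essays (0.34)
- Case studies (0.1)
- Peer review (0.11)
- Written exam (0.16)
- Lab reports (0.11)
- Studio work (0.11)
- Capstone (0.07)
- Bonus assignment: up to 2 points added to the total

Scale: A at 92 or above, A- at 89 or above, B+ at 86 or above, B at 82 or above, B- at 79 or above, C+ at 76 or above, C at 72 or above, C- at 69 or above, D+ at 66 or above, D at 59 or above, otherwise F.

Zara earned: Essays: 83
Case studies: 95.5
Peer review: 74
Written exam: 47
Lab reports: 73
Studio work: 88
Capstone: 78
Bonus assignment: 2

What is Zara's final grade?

Weighted total:
  Essays 83 × 0.34 = 28.22
  Case studies 95.5 × 0.1 = 9.55
  Peer review 74 × 0.11 = 8.14
  Written exam 47 × 0.16 = 7.52
  Lab reports 73 × 0.11 = 8.03
  Studio work 88 × 0.11 = 9.68
  Capstone 78 × 0.07 = 5.46
Sum = 76.6
Bonus assignment: 76.6 + 2 = 78.6
78.6 is ≥ 76 and < 79 → C+

C+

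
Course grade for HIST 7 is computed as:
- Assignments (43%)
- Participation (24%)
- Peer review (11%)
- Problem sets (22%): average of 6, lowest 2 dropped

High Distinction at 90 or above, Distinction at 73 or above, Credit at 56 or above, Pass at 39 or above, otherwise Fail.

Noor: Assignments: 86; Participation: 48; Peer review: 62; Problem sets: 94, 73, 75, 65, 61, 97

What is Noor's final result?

Distinction

Problem sets: drop 61, 65 → average of remaining 4 = 339/4 = 84.75
Weighted total:
  Assignments 86 × 0.43 = 36.98
  Participation 48 × 0.24 = 11.52
  Peer review 62 × 0.11 = 6.82
  Problem sets 84.75 × 0.22 = 18.645
Sum = 73.965
73.965 is ≥ 73 and < 90 → Distinction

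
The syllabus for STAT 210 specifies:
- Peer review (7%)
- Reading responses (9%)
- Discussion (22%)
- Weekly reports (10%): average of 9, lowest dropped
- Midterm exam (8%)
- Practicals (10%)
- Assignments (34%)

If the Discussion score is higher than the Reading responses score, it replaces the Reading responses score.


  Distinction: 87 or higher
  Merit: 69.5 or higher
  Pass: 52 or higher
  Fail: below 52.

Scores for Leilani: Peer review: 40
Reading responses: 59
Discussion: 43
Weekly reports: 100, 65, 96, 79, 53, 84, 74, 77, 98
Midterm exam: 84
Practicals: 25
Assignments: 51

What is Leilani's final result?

Weekly reports: drop 53 → average of remaining 8 = 673/8 = 84.125
Discussion (43) ≤ Reading responses (59), so Reading responses stays at 59.
Weighted total:
  Peer review 40 × 0.07 = 2.8
  Reading responses 59 × 0.09 = 5.31
  Discussion 43 × 0.22 = 9.46
  Weekly reports 84.125 × 0.1 = 8.4125
  Midterm exam 84 × 0.08 = 6.72
  Practicals 25 × 0.1 = 2.5
  Assignments 51 × 0.34 = 17.34
Sum = 52.5425
52.5425 is ≥ 52 and < 69.5 → Pass

Pass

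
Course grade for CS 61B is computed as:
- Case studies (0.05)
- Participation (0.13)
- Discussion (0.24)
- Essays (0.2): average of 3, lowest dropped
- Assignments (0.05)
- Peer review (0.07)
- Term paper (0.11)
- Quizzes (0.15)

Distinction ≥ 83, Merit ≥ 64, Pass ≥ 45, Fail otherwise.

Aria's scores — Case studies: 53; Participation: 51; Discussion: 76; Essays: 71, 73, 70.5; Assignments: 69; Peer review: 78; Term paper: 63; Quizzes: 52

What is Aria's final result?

Essays: drop 70.5 → average of remaining 2 = 144/2 = 72
Weighted total:
  Case studies 53 × 0.05 = 2.65
  Participation 51 × 0.13 = 6.63
  Discussion 76 × 0.24 = 18.24
  Essays 72 × 0.2 = 14.4
  Assignments 69 × 0.05 = 3.45
  Peer review 78 × 0.07 = 5.46
  Term paper 63 × 0.11 = 6.93
  Quizzes 52 × 0.15 = 7.8
Sum = 65.56
65.56 is ≥ 64 and < 83 → Merit

Merit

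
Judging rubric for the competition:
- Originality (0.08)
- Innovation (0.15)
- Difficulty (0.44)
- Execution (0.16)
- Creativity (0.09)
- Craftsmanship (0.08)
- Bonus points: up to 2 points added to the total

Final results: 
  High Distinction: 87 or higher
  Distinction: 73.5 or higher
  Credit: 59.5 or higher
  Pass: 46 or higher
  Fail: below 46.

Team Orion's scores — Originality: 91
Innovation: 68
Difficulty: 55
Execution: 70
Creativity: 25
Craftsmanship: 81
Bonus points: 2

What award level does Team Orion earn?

Credit

Weighted total:
  Originality 91 × 0.08 = 7.28
  Innovation 68 × 0.15 = 10.2
  Difficulty 55 × 0.44 = 24.2
  Execution 70 × 0.16 = 11.2
  Creativity 25 × 0.09 = 2.25
  Craftsmanship 81 × 0.08 = 6.48
Sum = 61.61
Bonus points: 61.61 + 2 = 63.61
63.61 is ≥ 59.5 and < 73.5 → Credit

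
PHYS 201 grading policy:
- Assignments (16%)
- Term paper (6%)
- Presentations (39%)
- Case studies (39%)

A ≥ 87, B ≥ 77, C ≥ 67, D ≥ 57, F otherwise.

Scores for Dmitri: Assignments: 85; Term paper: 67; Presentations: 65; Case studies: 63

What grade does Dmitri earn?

C

Weighted total:
  Assignments 85 × 0.16 = 13.6
  Term paper 67 × 0.06 = 4.02
  Presentations 65 × 0.39 = 25.35
  Case studies 63 × 0.39 = 24.57
Sum = 67.54
67.54 is ≥ 67 and < 77 → C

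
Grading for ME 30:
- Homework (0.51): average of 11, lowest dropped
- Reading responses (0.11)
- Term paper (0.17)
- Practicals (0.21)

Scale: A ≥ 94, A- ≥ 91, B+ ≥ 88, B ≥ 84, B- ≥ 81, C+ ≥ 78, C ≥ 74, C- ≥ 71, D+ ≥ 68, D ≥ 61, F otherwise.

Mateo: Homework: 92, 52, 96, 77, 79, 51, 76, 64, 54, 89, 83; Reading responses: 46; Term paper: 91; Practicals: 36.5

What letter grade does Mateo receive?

Homework: drop 51 → average of remaining 10 = 762/10 = 76.2
Weighted total:
  Homework 76.2 × 0.51 = 38.862
  Reading responses 46 × 0.11 = 5.06
  Term paper 91 × 0.17 = 15.47
  Practicals 36.5 × 0.21 = 7.665
Sum = 67.057
67.057 is ≥ 61 and < 68 → D

D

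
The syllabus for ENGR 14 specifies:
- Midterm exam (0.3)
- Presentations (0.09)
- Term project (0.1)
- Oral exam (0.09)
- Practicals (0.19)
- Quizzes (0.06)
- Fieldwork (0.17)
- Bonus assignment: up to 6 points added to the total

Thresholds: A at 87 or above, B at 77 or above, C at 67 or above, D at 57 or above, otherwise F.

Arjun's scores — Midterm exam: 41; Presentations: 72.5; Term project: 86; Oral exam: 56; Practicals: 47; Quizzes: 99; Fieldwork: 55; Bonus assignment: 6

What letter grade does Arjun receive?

Weighted total:
  Midterm exam 41 × 0.3 = 12.3
  Presentations 72.5 × 0.09 = 6.525
  Term project 86 × 0.1 = 8.6
  Oral exam 56 × 0.09 = 5.04
  Practicals 47 × 0.19 = 8.93
  Quizzes 99 × 0.06 = 5.94
  Fieldwork 55 × 0.17 = 9.35
Sum = 56.685
Bonus assignment: 56.685 + 6 = 62.685
62.685 is ≥ 57 and < 67 → D

D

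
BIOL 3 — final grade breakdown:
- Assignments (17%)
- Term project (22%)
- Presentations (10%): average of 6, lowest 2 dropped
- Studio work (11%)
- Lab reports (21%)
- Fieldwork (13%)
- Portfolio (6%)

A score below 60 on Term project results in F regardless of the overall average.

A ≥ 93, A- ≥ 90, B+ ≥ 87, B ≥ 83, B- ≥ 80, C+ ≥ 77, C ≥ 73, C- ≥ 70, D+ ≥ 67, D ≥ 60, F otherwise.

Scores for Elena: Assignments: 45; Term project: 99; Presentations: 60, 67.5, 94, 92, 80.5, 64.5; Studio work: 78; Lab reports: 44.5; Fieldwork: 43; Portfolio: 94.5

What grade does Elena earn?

D

Presentations: drop 60, 64.5 → average of remaining 4 = 334/4 = 83.5
Term project score 99 ≥ 60: minimum met.
Weighted total:
  Assignments 45 × 0.17 = 7.65
  Term project 99 × 0.22 = 21.78
  Presentations 83.5 × 0.1 = 8.35
  Studio work 78 × 0.11 = 8.58
  Lab reports 44.5 × 0.21 = 9.345
  Fieldwork 43 × 0.13 = 5.59
  Portfolio 94.5 × 0.06 = 5.67
Sum = 66.965
66.965 is ≥ 60 and < 67 → D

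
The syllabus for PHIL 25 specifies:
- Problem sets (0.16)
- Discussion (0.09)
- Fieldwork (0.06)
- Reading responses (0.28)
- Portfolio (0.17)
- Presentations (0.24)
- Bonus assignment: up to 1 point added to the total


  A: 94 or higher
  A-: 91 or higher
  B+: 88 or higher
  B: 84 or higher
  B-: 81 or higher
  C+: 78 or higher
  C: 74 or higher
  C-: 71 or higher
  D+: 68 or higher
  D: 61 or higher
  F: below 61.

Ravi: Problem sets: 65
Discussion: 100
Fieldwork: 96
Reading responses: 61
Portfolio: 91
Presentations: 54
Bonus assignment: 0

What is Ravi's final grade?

Weighted total:
  Problem sets 65 × 0.16 = 10.4
  Discussion 100 × 0.09 = 9
  Fieldwork 96 × 0.06 = 5.76
  Reading responses 61 × 0.28 = 17.08
  Portfolio 91 × 0.17 = 15.47
  Presentations 54 × 0.24 = 12.96
Sum = 70.67
Bonus assignment: 70.67 + 0 = 70.67
70.67 is ≥ 68 and < 71 → D+

D+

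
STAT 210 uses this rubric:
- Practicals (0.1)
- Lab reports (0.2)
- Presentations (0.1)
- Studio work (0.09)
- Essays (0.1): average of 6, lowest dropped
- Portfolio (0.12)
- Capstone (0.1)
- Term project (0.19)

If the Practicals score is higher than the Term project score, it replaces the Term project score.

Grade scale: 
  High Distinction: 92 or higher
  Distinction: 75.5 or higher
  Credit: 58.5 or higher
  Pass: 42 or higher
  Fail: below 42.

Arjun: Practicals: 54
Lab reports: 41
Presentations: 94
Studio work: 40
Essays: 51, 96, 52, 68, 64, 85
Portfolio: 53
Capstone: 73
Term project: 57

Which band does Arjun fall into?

Pass

Essays: drop 51 → average of remaining 5 = 365/5 = 73
Practicals (54) ≤ Term project (57), so Term project stays at 57.
Weighted total:
  Practicals 54 × 0.1 = 5.4
  Lab reports 41 × 0.2 = 8.2
  Presentations 94 × 0.1 = 9.4
  Studio work 40 × 0.09 = 3.6
  Essays 73 × 0.1 = 7.3
  Portfolio 53 × 0.12 = 6.36
  Capstone 73 × 0.1 = 7.3
  Term project 57 × 0.19 = 10.83
Sum = 58.39
58.39 is ≥ 42 and < 58.5 → Pass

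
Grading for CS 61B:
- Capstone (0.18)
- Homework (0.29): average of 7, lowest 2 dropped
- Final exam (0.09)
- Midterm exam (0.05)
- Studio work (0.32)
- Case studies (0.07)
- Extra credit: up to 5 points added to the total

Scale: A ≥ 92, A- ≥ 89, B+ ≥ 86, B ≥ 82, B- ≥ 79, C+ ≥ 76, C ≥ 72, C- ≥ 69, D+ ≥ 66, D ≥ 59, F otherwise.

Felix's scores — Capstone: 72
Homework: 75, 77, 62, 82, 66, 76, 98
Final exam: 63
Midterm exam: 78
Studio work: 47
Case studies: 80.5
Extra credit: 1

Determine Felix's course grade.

D+

Homework: drop 62, 66 → average of remaining 5 = 408/5 = 81.6
Weighted total:
  Capstone 72 × 0.18 = 12.96
  Homework 81.6 × 0.29 = 23.664
  Final exam 63 × 0.09 = 5.67
  Midterm exam 78 × 0.05 = 3.9
  Studio work 47 × 0.32 = 15.04
  Case studies 80.5 × 0.07 = 5.635
Sum = 66.869
Extra credit: 66.869 + 1 = 67.869
67.869 is ≥ 66 and < 69 → D+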